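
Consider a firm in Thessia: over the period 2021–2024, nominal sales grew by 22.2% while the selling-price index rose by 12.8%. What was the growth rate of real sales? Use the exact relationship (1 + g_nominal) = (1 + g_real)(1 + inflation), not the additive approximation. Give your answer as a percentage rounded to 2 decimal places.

(1 + g_nom) = (1 + g_real)(1 + π), so g_real = 1.2220 / 1.1280 − 1 = 0.08333.

8.33%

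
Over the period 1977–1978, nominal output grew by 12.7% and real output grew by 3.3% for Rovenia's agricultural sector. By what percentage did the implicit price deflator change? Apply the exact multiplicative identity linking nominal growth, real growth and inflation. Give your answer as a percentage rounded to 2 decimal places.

(1 + g_nom) = (1 + g_real)(1 + π), so π = 1.1270 / 1.0330 − 1 = 0.09100.

9.10%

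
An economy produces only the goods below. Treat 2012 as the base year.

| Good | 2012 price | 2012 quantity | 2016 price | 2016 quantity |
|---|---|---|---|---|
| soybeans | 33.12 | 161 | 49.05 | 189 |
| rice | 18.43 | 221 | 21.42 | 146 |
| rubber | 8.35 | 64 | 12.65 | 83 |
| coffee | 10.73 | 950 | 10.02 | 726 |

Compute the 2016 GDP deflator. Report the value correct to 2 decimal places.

118.86

Nominal GDP 2016 = 49.05·189 + 21.42·146 + 12.65·83 + 10.02·726 = 20722.24.
Real GDP 2016 (at 2012 prices) = 33.12·189 + 18.43·146 + 8.35·83 + 10.73·726 = 17433.49.
Deflator = Nominal/Real × 100 = 20722.24/17433.49 × 100 = 118.865.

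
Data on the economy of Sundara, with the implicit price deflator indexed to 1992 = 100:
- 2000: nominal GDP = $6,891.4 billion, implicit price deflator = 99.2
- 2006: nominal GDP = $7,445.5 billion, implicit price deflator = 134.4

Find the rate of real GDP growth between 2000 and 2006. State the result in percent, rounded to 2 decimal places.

Real GDP 2000 = 6891.4 / 0.992 = 6946.98.
Real GDP 2006 = 7445.5 / 1.344 = 5539.81.
Real growth = 5539.81 / 6946.98 − 1 = -0.2026.

-20.26%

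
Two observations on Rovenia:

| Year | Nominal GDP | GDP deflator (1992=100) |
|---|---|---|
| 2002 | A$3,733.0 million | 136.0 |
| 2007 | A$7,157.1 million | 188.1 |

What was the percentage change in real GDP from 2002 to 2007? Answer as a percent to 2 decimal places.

Real GDP 2002 = 3733.0 / 1.360 = 2744.85.
Real GDP 2007 = 7157.1 / 1.881 = 3804.94.
Real growth = 3804.94 / 2744.85 − 1 = 0.3862.

38.62%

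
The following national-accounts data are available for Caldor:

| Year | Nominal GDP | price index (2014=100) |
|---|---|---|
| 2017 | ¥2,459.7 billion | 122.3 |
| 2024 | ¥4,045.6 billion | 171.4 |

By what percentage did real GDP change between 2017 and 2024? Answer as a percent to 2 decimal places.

17.36%

Real GDP 2017 = 2459.7 / 1.223 = 2011.20.
Real GDP 2024 = 4045.6 / 1.714 = 2360.33.
Real growth = 2360.33 / 2011.20 − 1 = 0.1736.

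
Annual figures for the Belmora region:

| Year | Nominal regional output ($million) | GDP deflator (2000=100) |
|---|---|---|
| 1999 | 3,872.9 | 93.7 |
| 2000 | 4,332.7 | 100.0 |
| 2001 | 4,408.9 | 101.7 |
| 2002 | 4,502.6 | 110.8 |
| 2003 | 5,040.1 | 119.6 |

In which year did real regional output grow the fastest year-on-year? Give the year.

2000: real = 4332.7/1.000 = 4332.70; growth vs 1999 (4133.30) = 4.82%.
2001: real = 4408.9/1.017 = 4335.20; growth vs 2000 (4332.70) = 0.06%.
2002: real = 4502.6/1.108 = 4063.72; growth vs 2001 (4335.20) = -6.26%.
2003: real = 5040.1/1.196 = 4214.13; growth vs 2002 (4063.72) = 3.70%.

2000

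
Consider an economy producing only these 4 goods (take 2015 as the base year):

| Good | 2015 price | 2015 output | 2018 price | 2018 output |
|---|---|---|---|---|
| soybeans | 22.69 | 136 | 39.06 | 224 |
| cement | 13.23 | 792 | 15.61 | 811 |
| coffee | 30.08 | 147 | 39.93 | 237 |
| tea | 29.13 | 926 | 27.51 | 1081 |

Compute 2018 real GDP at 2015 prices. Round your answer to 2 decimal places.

54430.58

Real GDP 2018 = Σ (p_2015 × q_2018) = 22.69·224 + 13.23·811 + 30.08·237 + 29.13·1081 = 54430.58.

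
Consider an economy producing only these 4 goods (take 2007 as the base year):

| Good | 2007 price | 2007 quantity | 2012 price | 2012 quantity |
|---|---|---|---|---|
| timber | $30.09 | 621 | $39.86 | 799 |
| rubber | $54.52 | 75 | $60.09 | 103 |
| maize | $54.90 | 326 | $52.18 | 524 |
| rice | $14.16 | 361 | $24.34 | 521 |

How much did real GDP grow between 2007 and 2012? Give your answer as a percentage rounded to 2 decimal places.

43.72%

Real GDP 2007 = Nominal GDP 2007 = 30.09·621 + 54.52·75 + 54.90·326 + 14.16·361 = 45784.05.
Real GDP 2012 (at 2007 prices) = 30.09·799 + 54.52·103 + 54.90·524 + 14.16·521 = 65802.43.
Real growth = 65802.43/45784.05 − 1 = 0.4372.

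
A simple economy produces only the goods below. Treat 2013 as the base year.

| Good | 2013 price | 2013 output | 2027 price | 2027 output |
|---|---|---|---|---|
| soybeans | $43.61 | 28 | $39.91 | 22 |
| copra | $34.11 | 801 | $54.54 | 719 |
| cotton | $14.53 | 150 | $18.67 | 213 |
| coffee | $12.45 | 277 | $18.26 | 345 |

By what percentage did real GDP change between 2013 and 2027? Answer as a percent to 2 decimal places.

Real GDP 2013 = Nominal GDP 2013 = 43.61·28 + 34.11·801 + 14.53·150 + 12.45·277 = 34171.34.
Real GDP 2027 (at 2013 prices) = 43.61·22 + 34.11·719 + 14.53·213 + 12.45·345 = 32874.65.
Real growth = 32874.65/34171.34 − 1 = -0.0379.

-3.79%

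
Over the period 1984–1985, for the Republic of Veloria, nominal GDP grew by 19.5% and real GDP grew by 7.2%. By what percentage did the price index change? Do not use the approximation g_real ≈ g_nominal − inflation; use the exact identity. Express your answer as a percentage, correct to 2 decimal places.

(1 + g_nom) = (1 + g_real)(1 + π), so π = 1.1950 / 1.0720 − 1 = 0.11474.

11.47%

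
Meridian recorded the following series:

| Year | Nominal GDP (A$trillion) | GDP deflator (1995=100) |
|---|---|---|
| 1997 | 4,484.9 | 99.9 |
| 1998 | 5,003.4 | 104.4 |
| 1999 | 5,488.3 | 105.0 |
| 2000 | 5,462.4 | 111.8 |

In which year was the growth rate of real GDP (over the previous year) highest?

1998: real = 5003.4/1.044 = 4792.53; growth vs 1997 (4489.39) = 6.75%.
1999: real = 5488.3/1.050 = 5226.95; growth vs 1998 (4792.53) = 9.06%.
2000: real = 5462.4/1.118 = 4885.87; growth vs 1999 (5226.95) = -6.53%.

1999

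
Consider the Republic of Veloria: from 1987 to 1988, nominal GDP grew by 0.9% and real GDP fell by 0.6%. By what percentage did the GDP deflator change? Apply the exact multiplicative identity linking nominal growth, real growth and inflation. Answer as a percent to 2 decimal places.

1.51%

(1 + g_nom) = (1 + g_real)(1 + π), so π = 1.0090 / 0.9940 − 1 = 0.01509.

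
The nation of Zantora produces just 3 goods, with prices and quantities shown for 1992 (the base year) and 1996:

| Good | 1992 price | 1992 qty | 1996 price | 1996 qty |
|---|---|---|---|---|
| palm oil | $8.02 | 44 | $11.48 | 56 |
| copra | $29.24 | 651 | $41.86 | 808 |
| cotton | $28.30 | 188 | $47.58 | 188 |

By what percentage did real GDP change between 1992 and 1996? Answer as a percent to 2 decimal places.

18.97%

Real GDP 1992 = Nominal GDP 1992 = 8.02·44 + 29.24·651 + 28.30·188 = 24708.52.
Real GDP 1996 (at 1992 prices) = 8.02·56 + 29.24·808 + 28.30·188 = 29395.44.
Real growth = 29395.44/24708.52 − 1 = 0.1897.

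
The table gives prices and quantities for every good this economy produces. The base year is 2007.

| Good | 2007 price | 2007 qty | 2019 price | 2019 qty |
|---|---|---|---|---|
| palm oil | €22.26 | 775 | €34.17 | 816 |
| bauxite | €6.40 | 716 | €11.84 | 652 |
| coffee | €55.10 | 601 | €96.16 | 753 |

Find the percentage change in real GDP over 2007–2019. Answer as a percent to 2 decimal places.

Real GDP 2007 = Nominal GDP 2007 = 22.26·775 + 6.40·716 + 55.10·601 = 54949.00.
Real GDP 2019 (at 2007 prices) = 22.26·816 + 6.40·652 + 55.10·753 = 63827.26.
Real growth = 63827.26/54949.00 − 1 = 0.1616.

16.16%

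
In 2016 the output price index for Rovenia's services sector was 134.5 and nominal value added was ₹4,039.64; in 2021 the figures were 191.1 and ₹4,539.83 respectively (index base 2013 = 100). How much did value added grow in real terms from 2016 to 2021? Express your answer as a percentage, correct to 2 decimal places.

Real value added 2016 = 4039.64 / 1.345 = 3003.45.
Real value added 2021 = 4539.83 / 1.911 = 2375.63.
Real growth = 2375.63 / 3003.45 − 1 = -0.2090.

-20.90%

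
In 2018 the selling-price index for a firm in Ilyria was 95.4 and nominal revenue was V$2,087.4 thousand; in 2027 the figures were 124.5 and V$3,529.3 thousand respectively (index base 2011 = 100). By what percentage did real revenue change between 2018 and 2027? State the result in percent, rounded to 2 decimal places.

Deflate each year: 2018 → 2087.4/0.954 = 2188.05; 2027 → 3529.3/1.245 = 2834.78.
So real revenue changed by 2834.78/2188.05 − 1 = 0.2956, i.e. 29.56%.

29.56%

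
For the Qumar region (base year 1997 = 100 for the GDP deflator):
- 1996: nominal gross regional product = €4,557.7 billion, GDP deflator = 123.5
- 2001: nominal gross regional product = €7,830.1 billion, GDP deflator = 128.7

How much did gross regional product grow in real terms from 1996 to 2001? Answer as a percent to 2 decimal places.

64.86%

Real gross regional product 1996 = 4557.7 / 1.235 = 3690.45.
Real gross regional product 2001 = 7830.1 / 1.287 = 6083.99.
Real growth = 6083.99 / 3690.45 − 1 = 0.6486.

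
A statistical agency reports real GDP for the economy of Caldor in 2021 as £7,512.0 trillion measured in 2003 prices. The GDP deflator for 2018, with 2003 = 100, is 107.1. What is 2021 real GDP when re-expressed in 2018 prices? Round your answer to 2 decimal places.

£8,045.35 trillion

Real GDP in 2018 prices = Real GDP in 2003 prices × (P_2018/P_2003) = 7512.0 × 1.071 = 8045.35.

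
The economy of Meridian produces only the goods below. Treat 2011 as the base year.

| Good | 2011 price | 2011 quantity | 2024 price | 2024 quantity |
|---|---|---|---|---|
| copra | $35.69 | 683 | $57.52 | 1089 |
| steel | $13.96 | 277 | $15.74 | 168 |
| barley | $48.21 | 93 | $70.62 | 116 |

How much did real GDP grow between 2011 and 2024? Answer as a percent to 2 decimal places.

43.01%

Real GDP 2011 = Nominal GDP 2011 = 35.69·683 + 13.96·277 + 48.21·93 = 32726.72.
Real GDP 2024 (at 2011 prices) = 35.69·1089 + 13.96·168 + 48.21·116 = 46804.05.
Real growth = 46804.05/32726.72 − 1 = 0.4301.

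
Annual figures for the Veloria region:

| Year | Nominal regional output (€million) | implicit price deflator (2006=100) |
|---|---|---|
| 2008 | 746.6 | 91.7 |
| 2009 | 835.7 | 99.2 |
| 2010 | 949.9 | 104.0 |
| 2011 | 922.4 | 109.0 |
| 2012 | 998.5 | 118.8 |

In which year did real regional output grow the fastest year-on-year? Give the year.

2010

2009: real = 835.7/0.992 = 842.44; growth vs 2008 (814.18) = 3.47%.
2010: real = 949.9/1.040 = 913.37; growth vs 2009 (842.44) = 8.42%.
2011: real = 922.4/1.090 = 846.24; growth vs 2010 (913.37) = -7.35%.
2012: real = 998.5/1.188 = 840.49; growth vs 2011 (846.24) = -0.68%.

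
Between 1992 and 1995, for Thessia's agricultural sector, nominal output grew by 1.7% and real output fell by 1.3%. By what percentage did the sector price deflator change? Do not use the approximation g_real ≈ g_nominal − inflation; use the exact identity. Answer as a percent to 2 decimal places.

3.04%

(1 + g_nom) = (1 + g_real)(1 + π), so π = 1.0170 / 0.9870 − 1 = 0.03040.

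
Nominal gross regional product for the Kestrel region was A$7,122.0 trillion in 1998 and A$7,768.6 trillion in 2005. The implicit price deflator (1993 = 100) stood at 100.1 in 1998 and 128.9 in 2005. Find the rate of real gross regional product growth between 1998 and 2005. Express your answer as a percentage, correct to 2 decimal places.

Real gross regional product 1998 = 7122.0 / 1.001 = 7114.89.
Real gross regional product 2005 = 7768.6 / 1.289 = 6026.84.
Real growth = 6026.84 / 7114.89 − 1 = -0.1529.

-15.29%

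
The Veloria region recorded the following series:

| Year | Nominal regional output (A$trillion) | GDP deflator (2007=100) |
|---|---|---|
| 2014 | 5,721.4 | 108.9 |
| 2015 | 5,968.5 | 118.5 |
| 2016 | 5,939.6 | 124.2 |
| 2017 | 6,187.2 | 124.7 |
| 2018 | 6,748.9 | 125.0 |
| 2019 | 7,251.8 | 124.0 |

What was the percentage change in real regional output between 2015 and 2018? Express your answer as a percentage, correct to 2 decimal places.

7.20%

Real regional output 2015 = 5968.5/1.185 = 5036.71.
Real regional output 2018 = 6748.9/1.250 = 5399.12.
Change = 5399.12/5036.71 − 1 = 0.0720.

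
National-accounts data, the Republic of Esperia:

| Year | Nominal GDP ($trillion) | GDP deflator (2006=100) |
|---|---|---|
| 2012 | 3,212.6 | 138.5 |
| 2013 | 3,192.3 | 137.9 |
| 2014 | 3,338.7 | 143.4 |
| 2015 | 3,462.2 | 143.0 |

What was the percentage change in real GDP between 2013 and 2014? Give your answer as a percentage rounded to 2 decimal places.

Real GDP 2013 = 3192.3/1.379 = 2314.94.
Real GDP 2014 = 3338.7/1.434 = 2328.24.
Change = 2328.24/2314.94 − 1 = 0.0057.

0.57%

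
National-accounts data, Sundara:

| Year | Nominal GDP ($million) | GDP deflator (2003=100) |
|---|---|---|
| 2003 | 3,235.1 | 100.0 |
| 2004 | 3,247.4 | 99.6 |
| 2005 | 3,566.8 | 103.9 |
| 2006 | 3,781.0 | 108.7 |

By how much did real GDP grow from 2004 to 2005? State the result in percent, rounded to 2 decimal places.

Real GDP 2004 = 3247.4/0.996 = 3260.44.
Real GDP 2005 = 3566.8/1.039 = 3432.92.
Change = 3432.92/3260.44 − 1 = 0.0529.

5.29%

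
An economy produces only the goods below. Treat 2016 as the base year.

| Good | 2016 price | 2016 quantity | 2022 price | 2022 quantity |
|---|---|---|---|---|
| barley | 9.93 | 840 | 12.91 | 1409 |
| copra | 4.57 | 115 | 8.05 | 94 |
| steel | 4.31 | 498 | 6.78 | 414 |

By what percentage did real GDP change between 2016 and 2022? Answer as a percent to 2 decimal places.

Real GDP 2016 = Nominal GDP 2016 = 9.93·840 + 4.57·115 + 4.31·498 = 11013.13.
Real GDP 2022 (at 2016 prices) = 9.93·1409 + 4.57·94 + 4.31·414 = 16205.29.
Real growth = 16205.29/11013.13 − 1 = 0.4715.

47.15%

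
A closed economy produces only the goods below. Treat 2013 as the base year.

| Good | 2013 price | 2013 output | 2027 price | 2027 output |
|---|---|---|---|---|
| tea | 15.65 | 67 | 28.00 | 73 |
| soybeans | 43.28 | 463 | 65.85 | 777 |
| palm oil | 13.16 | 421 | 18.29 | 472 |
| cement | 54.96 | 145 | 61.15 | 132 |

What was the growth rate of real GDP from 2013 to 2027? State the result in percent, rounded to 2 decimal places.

39.43%

Real GDP 2013 = Nominal GDP 2013 = 15.65·67 + 43.28·463 + 13.16·421 + 54.96·145 = 34596.75.
Real GDP 2027 (at 2013 prices) = 15.65·73 + 43.28·777 + 13.16·472 + 54.96·132 = 48237.25.
Real growth = 48237.25/34596.75 − 1 = 0.3943.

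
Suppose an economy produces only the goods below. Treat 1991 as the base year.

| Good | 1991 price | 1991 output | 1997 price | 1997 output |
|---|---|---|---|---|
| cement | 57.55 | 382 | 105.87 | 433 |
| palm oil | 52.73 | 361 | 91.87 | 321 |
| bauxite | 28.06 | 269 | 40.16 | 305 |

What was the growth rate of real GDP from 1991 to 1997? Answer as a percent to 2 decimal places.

Real GDP 1991 = Nominal GDP 1991 = 57.55·382 + 52.73·361 + 28.06·269 = 48567.77.
Real GDP 1997 (at 1991 prices) = 57.55·433 + 52.73·321 + 28.06·305 = 50403.78.
Real growth = 50403.78/48567.77 − 1 = 0.0378.

3.78%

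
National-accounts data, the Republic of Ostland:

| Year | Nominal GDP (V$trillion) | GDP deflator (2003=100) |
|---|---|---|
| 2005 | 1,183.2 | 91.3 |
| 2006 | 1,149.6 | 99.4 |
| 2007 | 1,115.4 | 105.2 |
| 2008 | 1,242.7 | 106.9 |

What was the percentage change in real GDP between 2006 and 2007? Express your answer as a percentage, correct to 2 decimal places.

-8.32%

Real GDP 2006 = 1149.6/0.994 = 1156.54.
Real GDP 2007 = 1115.4/1.052 = 1060.27.
Change = 1060.27/1156.54 − 1 = -0.0832.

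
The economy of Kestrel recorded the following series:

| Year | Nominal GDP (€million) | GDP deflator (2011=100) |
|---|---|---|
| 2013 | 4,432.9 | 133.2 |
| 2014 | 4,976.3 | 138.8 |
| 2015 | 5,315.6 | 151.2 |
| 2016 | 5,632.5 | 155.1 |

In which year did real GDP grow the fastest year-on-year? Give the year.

2014: real = 4976.3/1.388 = 3585.23; growth vs 2013 (3328.00) = 7.73%.
2015: real = 5315.6/1.512 = 3515.61; growth vs 2014 (3585.23) = -1.94%.
2016: real = 5632.5/1.551 = 3631.53; growth vs 2015 (3515.61) = 3.30%.

2014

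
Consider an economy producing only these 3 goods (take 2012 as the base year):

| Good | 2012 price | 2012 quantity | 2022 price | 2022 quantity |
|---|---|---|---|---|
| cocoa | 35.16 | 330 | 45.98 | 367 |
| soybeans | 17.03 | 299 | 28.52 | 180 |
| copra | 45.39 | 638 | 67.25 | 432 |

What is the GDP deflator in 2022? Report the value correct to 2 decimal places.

Nominal GDP 2022 = 45.98·367 + 28.52·180 + 67.25·432 = 51060.26.
Real GDP 2022 (at 2012 prices) = 35.16·367 + 17.03·180 + 45.39·432 = 35577.60.
Deflator = Nominal/Real × 100 = 51060.26/35577.60 × 100 = 143.518.

143.52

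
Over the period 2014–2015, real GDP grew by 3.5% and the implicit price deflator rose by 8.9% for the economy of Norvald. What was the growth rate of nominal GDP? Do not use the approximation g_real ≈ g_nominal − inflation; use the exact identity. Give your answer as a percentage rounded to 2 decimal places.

(1 + g_nom) = (1 + g_real)(1 + π) = 1.0350 × 1.0890 = 1.12712.

12.71%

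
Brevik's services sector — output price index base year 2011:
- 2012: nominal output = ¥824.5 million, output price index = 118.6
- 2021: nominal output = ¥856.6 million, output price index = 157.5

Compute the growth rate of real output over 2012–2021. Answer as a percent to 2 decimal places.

-21.77%

Deflate each year: 2012 → 824.5/1.186 = 695.19; 2021 → 856.6/1.575 = 543.87.
So real output changed by 543.87/695.19 − 1 = -0.2177, i.e. -21.77%.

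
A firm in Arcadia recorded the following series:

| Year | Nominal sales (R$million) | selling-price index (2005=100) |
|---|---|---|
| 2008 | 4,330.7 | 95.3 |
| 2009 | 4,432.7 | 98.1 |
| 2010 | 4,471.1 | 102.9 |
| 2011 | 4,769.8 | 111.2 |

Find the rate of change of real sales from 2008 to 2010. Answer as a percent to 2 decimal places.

-4.38%

Real sales 2008 = 4330.7/0.953 = 4544.28.
Real sales 2010 = 4471.1/1.029 = 4345.09.
Change = 4345.09/4544.28 − 1 = -0.0438.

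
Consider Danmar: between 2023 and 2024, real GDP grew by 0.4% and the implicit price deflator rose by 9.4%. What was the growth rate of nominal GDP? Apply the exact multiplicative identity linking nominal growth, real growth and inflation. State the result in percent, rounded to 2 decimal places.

(1 + g_nom) = (1 + g_real)(1 + π) = 1.0040 × 1.0940 = 1.09838.

9.84%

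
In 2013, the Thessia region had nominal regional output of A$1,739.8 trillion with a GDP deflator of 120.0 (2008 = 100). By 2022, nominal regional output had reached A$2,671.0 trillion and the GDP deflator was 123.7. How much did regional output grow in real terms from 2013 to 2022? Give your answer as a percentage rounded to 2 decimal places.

48.93%

Real regional output 2013 = 1739.8 / 1.200 = 1449.83.
Real regional output 2022 = 2671.0 / 1.237 = 2159.26.
Real growth = 2159.26 / 1449.83 − 1 = 0.4893.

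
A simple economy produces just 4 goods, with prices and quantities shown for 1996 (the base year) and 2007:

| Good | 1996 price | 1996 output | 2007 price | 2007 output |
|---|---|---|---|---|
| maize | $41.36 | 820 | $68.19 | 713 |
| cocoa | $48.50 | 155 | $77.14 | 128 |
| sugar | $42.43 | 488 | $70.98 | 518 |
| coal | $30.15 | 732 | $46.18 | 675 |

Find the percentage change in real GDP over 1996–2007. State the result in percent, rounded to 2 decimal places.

Real GDP 1996 = Nominal GDP 1996 = 41.36·820 + 48.50·155 + 42.43·488 + 30.15·732 = 84208.34.
Real GDP 2007 (at 1996 prices) = 41.36·713 + 48.50·128 + 42.43·518 + 30.15·675 = 78027.67.
Real growth = 78027.67/84208.34 − 1 = -0.0734.

-7.34%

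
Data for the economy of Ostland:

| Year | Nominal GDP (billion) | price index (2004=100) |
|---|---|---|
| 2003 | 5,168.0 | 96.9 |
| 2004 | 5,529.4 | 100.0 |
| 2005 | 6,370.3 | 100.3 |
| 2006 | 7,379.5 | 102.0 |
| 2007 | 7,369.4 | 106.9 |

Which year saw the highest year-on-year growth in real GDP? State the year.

2005

2004: real = 5529.4/1.000 = 5529.40; growth vs 2003 (5333.33) = 3.68%.
2005: real = 6370.3/1.003 = 6351.25; growth vs 2004 (5529.40) = 14.86%.
2006: real = 7379.5/1.020 = 7234.80; growth vs 2005 (6351.25) = 13.91%.
2007: real = 7369.4/1.069 = 6893.73; growth vs 2006 (7234.80) = -4.71%.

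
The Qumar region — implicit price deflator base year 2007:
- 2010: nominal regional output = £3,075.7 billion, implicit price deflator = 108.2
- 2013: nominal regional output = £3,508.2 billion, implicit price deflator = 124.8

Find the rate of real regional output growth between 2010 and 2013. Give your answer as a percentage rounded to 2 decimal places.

-1.11%

Deflate each year: 2010 → 3075.7/1.082 = 2842.61; 2013 → 3508.2/1.248 = 2811.06.
So real regional output changed by 2811.06/2842.61 − 1 = -0.0111, i.e. -1.11%.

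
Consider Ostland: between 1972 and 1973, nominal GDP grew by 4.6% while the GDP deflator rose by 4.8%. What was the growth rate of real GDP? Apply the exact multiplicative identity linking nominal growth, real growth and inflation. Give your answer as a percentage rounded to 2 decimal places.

(1 + g_nom) = (1 + g_real)(1 + π), so g_real = 1.0460 / 1.0480 − 1 = -0.00191.

-0.19%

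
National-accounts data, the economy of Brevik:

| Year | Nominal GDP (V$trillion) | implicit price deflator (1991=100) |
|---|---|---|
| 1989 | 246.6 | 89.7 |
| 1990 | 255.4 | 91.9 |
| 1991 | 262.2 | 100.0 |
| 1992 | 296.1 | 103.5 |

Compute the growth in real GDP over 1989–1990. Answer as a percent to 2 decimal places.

Real GDP 1989 = 246.6/0.897 = 274.92.
Real GDP 1990 = 255.4/0.919 = 277.91.
Change = 277.91/274.92 − 1 = 0.0109.

1.09%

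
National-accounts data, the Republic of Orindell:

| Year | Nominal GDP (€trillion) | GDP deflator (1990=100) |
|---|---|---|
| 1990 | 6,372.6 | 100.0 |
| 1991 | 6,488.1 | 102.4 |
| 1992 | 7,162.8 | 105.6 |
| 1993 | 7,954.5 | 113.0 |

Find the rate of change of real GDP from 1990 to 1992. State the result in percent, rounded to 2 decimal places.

Real GDP 1990 = 6372.6/1.000 = 6372.60.
Real GDP 1992 = 7162.8/1.056 = 6782.95.
Change = 6782.95/6372.60 − 1 = 0.0644.

6.44%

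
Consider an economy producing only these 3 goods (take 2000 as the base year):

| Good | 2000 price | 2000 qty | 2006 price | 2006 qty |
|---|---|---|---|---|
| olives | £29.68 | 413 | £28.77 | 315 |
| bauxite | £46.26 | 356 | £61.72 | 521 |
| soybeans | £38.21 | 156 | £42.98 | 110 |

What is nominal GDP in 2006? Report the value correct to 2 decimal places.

£45946.47

Nominal GDP 2006 = Σ (p_2006 × q_2006) = 28.77·315 + 61.72·521 + 42.98·110 = 45946.47.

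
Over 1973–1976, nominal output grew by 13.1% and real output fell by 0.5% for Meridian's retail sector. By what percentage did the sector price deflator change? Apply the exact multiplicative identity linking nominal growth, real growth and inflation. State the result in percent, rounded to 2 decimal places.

(1 + g_nom) = (1 + g_real)(1 + π), so π = 1.1310 / 0.9950 − 1 = 0.13668.

13.67%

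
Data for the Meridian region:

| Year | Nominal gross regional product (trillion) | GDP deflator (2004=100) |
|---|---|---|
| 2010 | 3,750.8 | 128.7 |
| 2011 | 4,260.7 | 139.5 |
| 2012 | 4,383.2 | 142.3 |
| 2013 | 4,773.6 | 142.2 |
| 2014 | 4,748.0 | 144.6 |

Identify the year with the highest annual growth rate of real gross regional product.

2011: real = 4260.7/1.395 = 3054.27; growth vs 2010 (2914.37) = 4.80%.
2012: real = 4383.2/1.423 = 3080.25; growth vs 2011 (3054.27) = 0.85%.
2013: real = 4773.6/1.422 = 3356.96; growth vs 2012 (3080.25) = 8.98%.
2014: real = 4748.0/1.446 = 3283.54; growth vs 2013 (3356.96) = -2.19%.

2013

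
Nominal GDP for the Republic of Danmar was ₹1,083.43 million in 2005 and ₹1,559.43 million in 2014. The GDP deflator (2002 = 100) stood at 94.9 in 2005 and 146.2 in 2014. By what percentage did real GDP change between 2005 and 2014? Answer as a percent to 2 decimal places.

-6.57%

Real GDP 2005 = 1083.43 / 0.949 = 1141.65.
Real GDP 2014 = 1559.43 / 1.462 = 1066.64.
Real growth = 1066.64 / 1141.65 − 1 = -0.0657.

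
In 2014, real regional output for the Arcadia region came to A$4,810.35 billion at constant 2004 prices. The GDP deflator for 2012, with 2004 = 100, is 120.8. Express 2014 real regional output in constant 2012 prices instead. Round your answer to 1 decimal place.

Real regional output in 2012 prices = Real regional output in 2004 prices × (P_2012/P_2004) = 4810.35 × 1.208 = 5810.90.

A$5,810.9 billion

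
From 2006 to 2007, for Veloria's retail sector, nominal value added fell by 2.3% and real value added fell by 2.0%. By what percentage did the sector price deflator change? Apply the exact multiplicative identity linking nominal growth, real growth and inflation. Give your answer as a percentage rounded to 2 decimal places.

-0.31%

(1 + g_nom) = (1 + g_real)(1 + π), so π = 0.9770 / 0.9800 − 1 = -0.00306.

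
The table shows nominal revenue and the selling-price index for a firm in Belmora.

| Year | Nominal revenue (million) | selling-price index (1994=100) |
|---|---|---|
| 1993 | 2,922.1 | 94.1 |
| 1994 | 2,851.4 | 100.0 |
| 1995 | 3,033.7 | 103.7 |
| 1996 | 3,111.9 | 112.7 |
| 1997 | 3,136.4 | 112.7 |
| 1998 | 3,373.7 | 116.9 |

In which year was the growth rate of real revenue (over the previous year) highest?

1994: real = 2851.4/1.000 = 2851.40; growth vs 1993 (3105.31) = -8.18%.
1995: real = 3033.7/1.037 = 2925.46; growth vs 1994 (2851.40) = 2.60%.
1996: real = 3111.9/1.127 = 2761.22; growth vs 1995 (2925.46) = -5.61%.
1997: real = 3136.4/1.127 = 2782.96; growth vs 1996 (2761.22) = 0.79%.
1998: real = 3373.7/1.169 = 2885.97; growth vs 1997 (2782.96) = 3.70%.

1998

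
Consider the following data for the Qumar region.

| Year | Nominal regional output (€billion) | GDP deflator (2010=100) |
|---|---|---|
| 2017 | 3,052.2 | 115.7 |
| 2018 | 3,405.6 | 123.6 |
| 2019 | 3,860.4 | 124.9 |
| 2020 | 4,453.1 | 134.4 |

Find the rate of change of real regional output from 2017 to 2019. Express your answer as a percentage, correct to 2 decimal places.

Real regional output 2017 = 3052.2/1.157 = 2638.03.
Real regional output 2019 = 3860.4/1.249 = 3090.79.
Change = 3090.79/2638.03 − 1 = 0.1716.

17.16%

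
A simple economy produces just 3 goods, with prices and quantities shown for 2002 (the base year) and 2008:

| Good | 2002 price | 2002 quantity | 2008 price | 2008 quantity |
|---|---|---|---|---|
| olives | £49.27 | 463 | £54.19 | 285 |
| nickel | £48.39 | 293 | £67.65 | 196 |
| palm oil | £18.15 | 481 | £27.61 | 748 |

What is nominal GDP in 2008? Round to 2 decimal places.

Nominal GDP 2008 = Σ (p_2008 × q_2008) = 54.19·285 + 67.65·196 + 27.61·748 = 49355.83.

£49355.83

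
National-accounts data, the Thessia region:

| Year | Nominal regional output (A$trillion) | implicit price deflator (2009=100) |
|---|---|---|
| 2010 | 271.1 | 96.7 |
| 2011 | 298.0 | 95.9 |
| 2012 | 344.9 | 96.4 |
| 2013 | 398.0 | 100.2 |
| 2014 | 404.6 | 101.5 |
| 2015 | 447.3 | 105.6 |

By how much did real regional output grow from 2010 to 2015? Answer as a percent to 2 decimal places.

Real regional output 2010 = 271.1/0.967 = 280.35.
Real regional output 2015 = 447.3/1.056 = 423.58.
Change = 423.58/280.35 − 1 = 0.5109.

51.09%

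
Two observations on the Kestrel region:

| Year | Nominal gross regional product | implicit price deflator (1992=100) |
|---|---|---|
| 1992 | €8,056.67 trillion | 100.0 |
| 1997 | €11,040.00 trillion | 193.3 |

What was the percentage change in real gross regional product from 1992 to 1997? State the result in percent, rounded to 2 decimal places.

Deflate each year: 1992 → 8056.67/1.000 = 8056.67; 1997 → 11040.00/1.933 = 5711.33.
So real gross regional product changed by 5711.33/8056.67 − 1 = -0.2911, i.e. -29.11%.

-29.11%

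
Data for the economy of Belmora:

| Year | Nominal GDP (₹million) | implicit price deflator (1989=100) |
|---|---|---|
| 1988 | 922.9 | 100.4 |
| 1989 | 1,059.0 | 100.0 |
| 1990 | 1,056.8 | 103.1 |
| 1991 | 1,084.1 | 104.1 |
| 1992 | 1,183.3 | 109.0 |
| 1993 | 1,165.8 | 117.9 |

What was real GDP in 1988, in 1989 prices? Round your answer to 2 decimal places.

Real GDP 1988 = 922.9 / 1.004 = 919.22.

₹919.22 million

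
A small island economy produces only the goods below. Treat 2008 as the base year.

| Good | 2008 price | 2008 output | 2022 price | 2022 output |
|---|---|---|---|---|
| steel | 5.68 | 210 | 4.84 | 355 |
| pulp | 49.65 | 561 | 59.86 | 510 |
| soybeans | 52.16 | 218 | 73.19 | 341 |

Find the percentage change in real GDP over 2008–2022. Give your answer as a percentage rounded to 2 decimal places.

11.65%

Real GDP 2008 = Nominal GDP 2008 = 5.68·210 + 49.65·561 + 52.16·218 = 40417.33.
Real GDP 2022 (at 2008 prices) = 5.68·355 + 49.65·510 + 52.16·341 = 45124.46.
Real growth = 45124.46/40417.33 − 1 = 0.1165.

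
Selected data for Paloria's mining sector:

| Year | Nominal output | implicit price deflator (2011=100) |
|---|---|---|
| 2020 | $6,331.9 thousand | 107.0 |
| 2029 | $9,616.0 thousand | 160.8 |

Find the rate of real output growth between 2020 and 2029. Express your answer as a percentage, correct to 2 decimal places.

Deflate each year: 2020 → 6331.9/1.070 = 5917.66; 2029 → 9616.0/1.608 = 5980.10.
So real output changed by 5980.10/5917.66 − 1 = 0.0106, i.e. 1.06%.

1.06%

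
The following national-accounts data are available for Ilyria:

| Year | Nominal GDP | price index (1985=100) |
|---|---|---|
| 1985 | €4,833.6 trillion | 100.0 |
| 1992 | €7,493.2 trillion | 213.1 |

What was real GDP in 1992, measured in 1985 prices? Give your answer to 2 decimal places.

€3,516.28 trillion

Real GDP = Nominal / (price index/100) = 7493.2 / 2.131 = 3516.28.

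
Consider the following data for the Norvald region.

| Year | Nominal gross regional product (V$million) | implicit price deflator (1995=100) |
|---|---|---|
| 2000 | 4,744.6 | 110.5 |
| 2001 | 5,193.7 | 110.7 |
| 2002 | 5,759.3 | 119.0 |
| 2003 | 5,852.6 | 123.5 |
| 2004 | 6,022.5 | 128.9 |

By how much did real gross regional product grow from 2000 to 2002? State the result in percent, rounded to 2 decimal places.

12.72%

Real gross regional product 2000 = 4744.6/1.105 = 4293.76.
Real gross regional product 2002 = 5759.3/1.190 = 4839.75.
Change = 4839.75/4293.76 − 1 = 0.1272.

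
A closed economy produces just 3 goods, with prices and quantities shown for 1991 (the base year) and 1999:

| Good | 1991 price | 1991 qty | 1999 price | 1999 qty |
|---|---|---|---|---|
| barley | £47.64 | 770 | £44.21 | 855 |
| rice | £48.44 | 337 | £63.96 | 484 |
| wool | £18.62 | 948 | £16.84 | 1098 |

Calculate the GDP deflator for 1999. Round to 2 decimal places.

103.10

Nominal GDP 1999 = 44.21·855 + 63.96·484 + 16.84·1098 = 87246.51.
Real GDP 1999 (at 1991 prices) = 47.64·855 + 48.44·484 + 18.62·1098 = 84621.92.
Deflator = Nominal/Real × 100 = 87246.51/84621.92 × 100 = 103.102.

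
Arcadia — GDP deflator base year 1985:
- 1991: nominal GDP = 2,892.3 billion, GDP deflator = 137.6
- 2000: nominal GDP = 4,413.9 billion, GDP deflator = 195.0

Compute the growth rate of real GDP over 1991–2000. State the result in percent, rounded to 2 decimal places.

Deflate each year: 1991 → 2892.3/1.376 = 2101.96; 2000 → 4413.9/1.950 = 2263.54.
So real GDP changed by 2263.54/2101.96 − 1 = 0.0769, i.e. 7.69%.

7.69%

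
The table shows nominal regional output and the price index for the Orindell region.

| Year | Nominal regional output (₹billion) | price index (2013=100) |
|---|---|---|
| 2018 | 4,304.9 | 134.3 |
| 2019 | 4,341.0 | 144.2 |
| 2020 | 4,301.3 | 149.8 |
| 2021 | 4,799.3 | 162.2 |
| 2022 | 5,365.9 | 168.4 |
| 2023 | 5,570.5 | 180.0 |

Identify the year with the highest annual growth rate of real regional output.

2019: real = 4341.0/1.442 = 3010.40; growth vs 2018 (3205.44) = -6.08%.
2020: real = 4301.3/1.498 = 2871.36; growth vs 2019 (3010.40) = -4.62%.
2021: real = 4799.3/1.622 = 2958.88; growth vs 2020 (2871.36) = 3.05%.
2022: real = 5365.9/1.684 = 3186.40; growth vs 2021 (2958.88) = 7.69%.
2023: real = 5570.5/1.800 = 3094.72; growth vs 2022 (3186.40) = -2.88%.

2022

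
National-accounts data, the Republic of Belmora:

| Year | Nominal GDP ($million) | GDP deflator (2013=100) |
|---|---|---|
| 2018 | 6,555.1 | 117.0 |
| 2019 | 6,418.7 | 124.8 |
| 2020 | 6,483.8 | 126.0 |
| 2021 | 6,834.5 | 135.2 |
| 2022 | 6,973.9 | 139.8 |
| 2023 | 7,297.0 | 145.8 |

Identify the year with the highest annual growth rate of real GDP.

2023

2019: real = 6418.7/1.248 = 5143.19; growth vs 2018 (5602.65) = -8.20%.
2020: real = 6483.8/1.260 = 5145.87; growth vs 2019 (5143.19) = 0.05%.
2021: real = 6834.5/1.352 = 5055.10; growth vs 2020 (5145.87) = -1.76%.
2022: real = 6973.9/1.398 = 4988.48; growth vs 2021 (5055.10) = -1.32%.
2023: real = 7297.0/1.458 = 5004.80; growth vs 2022 (4988.48) = 0.33%.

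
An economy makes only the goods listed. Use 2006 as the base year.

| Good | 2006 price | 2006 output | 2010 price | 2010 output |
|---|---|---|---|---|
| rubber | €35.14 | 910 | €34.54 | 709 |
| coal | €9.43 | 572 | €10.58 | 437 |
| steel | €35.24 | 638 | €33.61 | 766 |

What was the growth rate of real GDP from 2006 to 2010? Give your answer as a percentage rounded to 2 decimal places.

-6.39%

Real GDP 2006 = Nominal GDP 2006 = 35.14·910 + 9.43·572 + 35.24·638 = 59854.48.
Real GDP 2010 (at 2006 prices) = 35.14·709 + 9.43·437 + 35.24·766 = 56029.01.
Real growth = 56029.01/59854.48 − 1 = -0.0639.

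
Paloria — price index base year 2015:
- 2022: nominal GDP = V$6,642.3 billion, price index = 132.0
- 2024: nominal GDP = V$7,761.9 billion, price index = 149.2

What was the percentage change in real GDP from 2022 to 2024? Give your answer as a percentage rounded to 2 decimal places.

3.38%

Deflate each year: 2022 → 6642.3/1.320 = 5032.05; 2024 → 7761.9/1.492 = 5202.35.
So real GDP changed by 5202.35/5032.05 − 1 = 0.0338, i.e. 3.38%.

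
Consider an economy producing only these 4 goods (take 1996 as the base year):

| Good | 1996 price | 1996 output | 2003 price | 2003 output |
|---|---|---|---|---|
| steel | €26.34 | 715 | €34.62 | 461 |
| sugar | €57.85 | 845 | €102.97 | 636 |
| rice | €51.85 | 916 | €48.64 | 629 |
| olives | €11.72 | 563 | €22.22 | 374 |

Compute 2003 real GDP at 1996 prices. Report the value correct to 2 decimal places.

€85932.27

Real GDP 2003 = Σ (p_1996 × q_2003) = 26.34·461 + 57.85·636 + 51.85·629 + 11.72·374 = 85932.27.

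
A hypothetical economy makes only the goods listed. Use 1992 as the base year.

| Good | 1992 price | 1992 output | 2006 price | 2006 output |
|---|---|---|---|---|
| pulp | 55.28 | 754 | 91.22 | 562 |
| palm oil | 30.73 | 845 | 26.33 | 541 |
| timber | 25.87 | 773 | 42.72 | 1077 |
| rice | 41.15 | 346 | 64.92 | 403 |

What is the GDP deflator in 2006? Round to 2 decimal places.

Nominal GDP 2006 = 91.22·562 + 26.33·541 + 42.72·1077 + 64.92·403 = 137682.37.
Real GDP 2006 (at 1992 prices) = 55.28·562 + 30.73·541 + 25.87·1077 + 41.15·403 = 92137.73.
Deflator = Nominal/Real × 100 = 137682.37/92137.73 × 100 = 149.431.

149.43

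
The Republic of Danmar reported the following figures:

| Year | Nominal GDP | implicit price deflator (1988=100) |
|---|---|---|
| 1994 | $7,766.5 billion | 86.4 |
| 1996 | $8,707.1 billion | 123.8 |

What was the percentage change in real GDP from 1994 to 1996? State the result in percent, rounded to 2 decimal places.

Real GDP 1994 = 7766.5 / 0.864 = 8989.00.
Real GDP 1996 = 8707.1 / 1.238 = 7033.20.
Real growth = 7033.20 / 8989.00 − 1 = -0.2176.

-21.76%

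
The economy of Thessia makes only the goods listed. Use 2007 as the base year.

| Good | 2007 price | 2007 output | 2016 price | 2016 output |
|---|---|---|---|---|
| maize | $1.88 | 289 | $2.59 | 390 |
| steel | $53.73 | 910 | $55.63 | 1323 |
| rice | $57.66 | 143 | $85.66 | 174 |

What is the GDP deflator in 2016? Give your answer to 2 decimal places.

109.36

Nominal GDP 2016 = 2.59·390 + 55.63·1323 + 85.66·174 = 89513.43.
Real GDP 2016 (at 2007 prices) = 1.88·390 + 53.73·1323 + 57.66·174 = 81850.83.
Deflator = Nominal/Real × 100 = 89513.43/81850.83 × 100 = 109.362.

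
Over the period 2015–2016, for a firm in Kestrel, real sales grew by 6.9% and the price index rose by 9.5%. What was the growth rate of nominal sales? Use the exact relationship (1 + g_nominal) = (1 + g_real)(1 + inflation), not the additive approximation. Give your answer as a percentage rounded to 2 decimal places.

(1 + g_nom) = (1 + g_real)(1 + π) = 1.0690 × 1.0950 = 1.17056.

17.06%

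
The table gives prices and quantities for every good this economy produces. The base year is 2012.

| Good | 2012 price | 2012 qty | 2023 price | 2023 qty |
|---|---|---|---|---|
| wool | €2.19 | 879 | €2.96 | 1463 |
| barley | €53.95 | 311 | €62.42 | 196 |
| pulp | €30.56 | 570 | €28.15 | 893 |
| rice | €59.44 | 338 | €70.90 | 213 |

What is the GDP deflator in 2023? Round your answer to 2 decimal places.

105.72

Nominal GDP 2023 = 2.96·1463 + 62.42·196 + 28.15·893 + 70.90·213 = 56804.45.
Real GDP 2023 (at 2012 prices) = 2.19·1463 + 53.95·196 + 30.56·893 + 59.44·213 = 53728.97.
Deflator = Nominal/Real × 100 = 56804.45/53728.97 × 100 = 105.724.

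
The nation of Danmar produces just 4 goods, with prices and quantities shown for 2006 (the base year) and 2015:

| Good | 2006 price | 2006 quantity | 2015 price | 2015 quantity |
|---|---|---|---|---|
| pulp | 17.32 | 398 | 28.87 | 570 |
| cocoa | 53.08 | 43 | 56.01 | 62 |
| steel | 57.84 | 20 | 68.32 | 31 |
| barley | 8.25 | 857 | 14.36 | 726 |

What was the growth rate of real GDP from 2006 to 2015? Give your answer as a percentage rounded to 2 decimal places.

Real GDP 2006 = Nominal GDP 2006 = 17.32·398 + 53.08·43 + 57.84·20 + 8.25·857 = 17402.85.
Real GDP 2015 (at 2006 prices) = 17.32·570 + 53.08·62 + 57.84·31 + 8.25·726 = 20945.90.
Real growth = 20945.90/17402.85 − 1 = 0.2036.

20.36%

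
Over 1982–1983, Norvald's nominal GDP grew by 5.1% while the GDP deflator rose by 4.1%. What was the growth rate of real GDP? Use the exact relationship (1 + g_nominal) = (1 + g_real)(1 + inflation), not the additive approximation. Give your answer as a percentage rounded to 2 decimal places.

(1 + g_nom) = (1 + g_real)(1 + π), so g_real = 1.0510 / 1.0410 − 1 = 0.00961.

0.96%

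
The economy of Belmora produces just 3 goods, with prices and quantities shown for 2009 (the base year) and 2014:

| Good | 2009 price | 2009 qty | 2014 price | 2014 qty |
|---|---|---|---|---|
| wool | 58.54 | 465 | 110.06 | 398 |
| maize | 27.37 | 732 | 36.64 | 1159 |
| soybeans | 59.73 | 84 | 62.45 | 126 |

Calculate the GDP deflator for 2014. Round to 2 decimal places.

150.51

Nominal GDP 2014 = 110.06·398 + 36.64·1159 + 62.45·126 = 94138.34.
Real GDP 2014 (at 2009 prices) = 58.54·398 + 27.37·1159 + 59.73·126 = 62546.73.
Deflator = Nominal/Real × 100 = 94138.34/62546.73 × 100 = 150.509.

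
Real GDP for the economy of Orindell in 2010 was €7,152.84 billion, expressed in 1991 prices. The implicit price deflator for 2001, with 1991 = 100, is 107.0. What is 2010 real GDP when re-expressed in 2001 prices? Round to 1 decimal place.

€7,653.5 billion

Real GDP in 2001 prices = Real GDP in 1991 prices × (P_2001/P_1991) = 7152.84 × 1.070 = 7653.54.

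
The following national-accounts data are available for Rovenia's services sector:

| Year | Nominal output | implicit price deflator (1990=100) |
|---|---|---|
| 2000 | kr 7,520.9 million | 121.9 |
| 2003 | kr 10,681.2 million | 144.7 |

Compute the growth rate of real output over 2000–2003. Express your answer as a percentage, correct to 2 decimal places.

Real output 2000 = 7520.9 / 1.219 = 6169.73.
Real output 2003 = 10681.2 / 1.447 = 7381.62.
Real growth = 7381.62 / 6169.73 − 1 = 0.1964.

19.64%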